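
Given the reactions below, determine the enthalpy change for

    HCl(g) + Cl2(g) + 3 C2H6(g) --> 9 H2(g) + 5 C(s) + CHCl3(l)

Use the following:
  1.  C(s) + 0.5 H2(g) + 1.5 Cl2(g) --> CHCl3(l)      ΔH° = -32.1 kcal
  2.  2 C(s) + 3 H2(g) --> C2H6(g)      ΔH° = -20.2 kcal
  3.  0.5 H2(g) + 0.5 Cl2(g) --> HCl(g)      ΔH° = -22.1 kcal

ΔH° = 50.6 kcal

eq. 1 as written (CHCl3(l) already on the product side): -32.1 kcal
eq. 2 reversed and × 3 (C2H6(g) must end up as a reactant; scale by 3 for the 3 C2H6(g)): (-3)·(-20.2) = +60.6 kcal
eq. 3 reversed (reverse to put HCl(g) on the reactant side): +22.1 kcal
Summing the manipulated equations, ΔH° = (-32.1) + (+60.6) + (+22.1) = 50.6 kcal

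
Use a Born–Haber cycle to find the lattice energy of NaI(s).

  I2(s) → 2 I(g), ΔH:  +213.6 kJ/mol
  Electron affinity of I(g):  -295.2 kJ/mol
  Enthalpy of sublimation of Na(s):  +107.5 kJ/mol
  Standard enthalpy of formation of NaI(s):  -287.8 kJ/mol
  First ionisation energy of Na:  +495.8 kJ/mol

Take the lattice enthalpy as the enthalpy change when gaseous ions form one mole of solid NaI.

U = -702.7 kJ/mol

ΔHf° = 1·ΔHsub + 1·(ΣIE) + 1/2·D(I2) + 1·EA + U
-287.8 = 1·(+107.5) + 1·(+495.8) + 1/2·(+213.6) + 1·(-295.2) + U
U = -287.8 − (+414.9) = -702.7 kJ/mol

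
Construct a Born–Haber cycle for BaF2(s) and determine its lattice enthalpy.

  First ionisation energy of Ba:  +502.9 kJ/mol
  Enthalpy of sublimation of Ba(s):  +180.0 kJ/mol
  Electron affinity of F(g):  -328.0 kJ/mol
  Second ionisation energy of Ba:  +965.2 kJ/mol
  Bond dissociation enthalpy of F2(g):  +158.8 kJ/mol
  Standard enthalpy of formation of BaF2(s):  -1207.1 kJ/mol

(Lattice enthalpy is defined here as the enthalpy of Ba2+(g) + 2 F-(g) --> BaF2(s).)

ΔHf° = 1·ΔHsub + 1·(ΣIE) + 1·D(F2) + 2·EA + U
-1207.1 = 1·(+180.0) + 1·(+1468.1) + 1·(+158.8) + 2·(-328.0) + U
U = -1207.1 − (+1150.9) = -2358.0 kJ/mol

U = -2358.0 kJ/mol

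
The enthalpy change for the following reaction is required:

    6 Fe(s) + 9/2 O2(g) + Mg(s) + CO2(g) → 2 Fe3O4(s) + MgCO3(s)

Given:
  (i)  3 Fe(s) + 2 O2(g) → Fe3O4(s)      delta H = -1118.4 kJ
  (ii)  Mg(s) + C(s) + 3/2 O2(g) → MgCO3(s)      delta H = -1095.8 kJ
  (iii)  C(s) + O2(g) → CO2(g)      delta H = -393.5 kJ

(i) × 2: (2)·(-1118.4) = -2236.8 kJ
(ii) as written: -1095.8 kJ
(iii) reversed: +393.5 kJ
delta H = (-2236.8) + (-1095.8) + (+393.5) = -2939.1 kJ

delta H = -2939.1 kJ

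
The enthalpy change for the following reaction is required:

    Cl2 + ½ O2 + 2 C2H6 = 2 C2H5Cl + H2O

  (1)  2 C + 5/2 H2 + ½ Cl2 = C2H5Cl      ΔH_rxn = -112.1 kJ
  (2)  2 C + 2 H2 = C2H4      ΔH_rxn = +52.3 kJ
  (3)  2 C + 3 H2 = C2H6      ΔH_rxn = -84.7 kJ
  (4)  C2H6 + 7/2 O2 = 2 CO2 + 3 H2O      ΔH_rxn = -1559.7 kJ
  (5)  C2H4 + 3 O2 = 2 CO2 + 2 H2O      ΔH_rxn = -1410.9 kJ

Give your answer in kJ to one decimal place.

(1) × 2 (×2 to match 2 C2H5Cl in the target): (2)·(-112.1) = -224.2 kJ
(2) reversed: -52.3 kJ
(3) reversed: +84.7 kJ
(4) as written: -1559.7 kJ
(5) reversed: +1410.9 kJ
By Hess's law, ΔH_rxn = (-224.2) + (-52.3) + (+84.7) + (-1559.7) + (+1410.9) = -340.6 kJ

ΔH_rxn = -340.6 kJ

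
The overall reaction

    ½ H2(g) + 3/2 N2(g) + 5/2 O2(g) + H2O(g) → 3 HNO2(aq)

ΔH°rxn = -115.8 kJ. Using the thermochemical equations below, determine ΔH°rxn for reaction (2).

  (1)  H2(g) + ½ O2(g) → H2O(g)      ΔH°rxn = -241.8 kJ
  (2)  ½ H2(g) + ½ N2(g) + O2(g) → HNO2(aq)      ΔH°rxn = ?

ΔH°rxn = -119.2 kJ

(1) reversed (reverse to put H2O(g) on the reactant side): +241.8 kJ
(2) × 3 (scale by 3 for the 3 HNO2(aq)): contributes 3·x
-115.8 = (+241.8) + 3·x
x = (-115.8 − (+241.8)) / (3) = -119.2 kJ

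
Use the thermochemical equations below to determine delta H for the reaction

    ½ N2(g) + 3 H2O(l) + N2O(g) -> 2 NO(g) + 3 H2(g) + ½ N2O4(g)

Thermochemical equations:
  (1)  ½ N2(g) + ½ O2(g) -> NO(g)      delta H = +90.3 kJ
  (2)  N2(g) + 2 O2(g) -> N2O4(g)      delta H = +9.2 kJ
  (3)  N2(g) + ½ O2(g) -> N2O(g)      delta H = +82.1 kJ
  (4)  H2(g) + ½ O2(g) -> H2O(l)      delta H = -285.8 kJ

(1) × 2 (scale by 2 for the 2 NO(g)): (2)·(+90.3) = +180.6 kJ
(2) × 1/2 (scale by 1/2 for the 1/2 N2O4(g)): (1/2)·(+9.2) = +4.6 kJ
(3) reversed (N2O(g) must end up as a reactant): -82.1 kJ
(4) reversed and × 3 (H2O(l) must end up as a reactant; scale by 3 for the 3 H2O(l)): (-3)·(-285.8) = +857.4 kJ
By Hess's law, delta H = (+180.6) + (+4.6) + (-82.1) + (+857.4) = 960.5 kJ

delta H = 960.5 kJ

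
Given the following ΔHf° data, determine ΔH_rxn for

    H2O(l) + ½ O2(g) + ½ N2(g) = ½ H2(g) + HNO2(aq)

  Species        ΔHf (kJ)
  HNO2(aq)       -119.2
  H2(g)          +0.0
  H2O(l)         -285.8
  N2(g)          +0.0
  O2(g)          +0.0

ΔH°rxn = Σ nΔHf°(products) − Σ nΔHf°(reactants).
Products: 1/2·(+0.0) + 1·(-119.2) = -119.2
Reactants: 1·(-285.8) + 1/2·(+0.0) + 1/2·(+0.0) = -285.8
ΔH_rxn = (-119.2) − (-285.8) = 166.6 kJ

ΔH_rxn = 166.6 kJ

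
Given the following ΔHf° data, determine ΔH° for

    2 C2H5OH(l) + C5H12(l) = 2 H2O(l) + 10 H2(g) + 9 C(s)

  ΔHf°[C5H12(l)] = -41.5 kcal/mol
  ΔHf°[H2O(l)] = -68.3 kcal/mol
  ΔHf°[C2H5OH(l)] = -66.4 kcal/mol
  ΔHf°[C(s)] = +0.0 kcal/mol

ΔH° = 37.7 kcal/mol

ΔH°rxn = Σ nΔHf°(products) − Σ nΔHf°(reactants).
Products: 2·(-68.3) + 10·(+0.0) + 9·(+0.0) = -136.6
Reactants: 2·(-66.4) + 1·(-41.5) = -174.3
ΔH° = (-136.6) − (-174.3) = 37.7 kcal/mol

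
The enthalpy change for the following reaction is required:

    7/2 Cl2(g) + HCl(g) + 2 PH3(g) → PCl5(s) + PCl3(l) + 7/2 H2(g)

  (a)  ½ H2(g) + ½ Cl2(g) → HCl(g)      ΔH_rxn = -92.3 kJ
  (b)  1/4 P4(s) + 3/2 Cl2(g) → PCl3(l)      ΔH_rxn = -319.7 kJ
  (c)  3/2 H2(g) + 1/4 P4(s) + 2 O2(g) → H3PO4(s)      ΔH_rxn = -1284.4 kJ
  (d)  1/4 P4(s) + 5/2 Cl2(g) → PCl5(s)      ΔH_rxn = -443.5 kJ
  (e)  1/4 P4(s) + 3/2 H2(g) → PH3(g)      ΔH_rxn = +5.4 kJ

ΔH_rxn = -681.7 kJ

(a) reversed (reverse to put HCl(g) on the reactant side): +92.3 kJ
(b) as written (PCl3(l) already on the product side): -319.7 kJ
(c): not needed (O2(g) appears nowhere else).
(d) as written (PCl5(s) already on the product side): -443.5 kJ
(e) reversed and × 2 (reverse to put PH3(g) on the reactant side; scale by 2 for the 2 PH3(g)): (-2)·(+5.4) = -10.8 kJ
Summing the manipulated equations, ΔH_rxn = (-1)·(-92.3) + (1)·(-319.7) + (1)·(-443.5) + (-2)·(+5.4) = -681.7 kJ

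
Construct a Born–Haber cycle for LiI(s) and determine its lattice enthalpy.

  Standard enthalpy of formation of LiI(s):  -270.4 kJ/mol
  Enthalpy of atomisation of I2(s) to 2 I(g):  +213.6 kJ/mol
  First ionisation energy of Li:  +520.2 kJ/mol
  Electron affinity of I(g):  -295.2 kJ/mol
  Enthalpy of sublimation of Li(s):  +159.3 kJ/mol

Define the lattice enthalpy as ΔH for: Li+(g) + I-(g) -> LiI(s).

U = -761.5 kJ/mol

ΔHf° = 1·ΔHsub + 1·(ΣIE) + 1/2·D(I2) + 1·EA + U
-270.4 = 1·(+159.3) + 1·(+520.2) + 1/2·(+213.6) + 1·(-295.2) + U
U = -270.4 − (+491.1) = -761.5 kJ/mol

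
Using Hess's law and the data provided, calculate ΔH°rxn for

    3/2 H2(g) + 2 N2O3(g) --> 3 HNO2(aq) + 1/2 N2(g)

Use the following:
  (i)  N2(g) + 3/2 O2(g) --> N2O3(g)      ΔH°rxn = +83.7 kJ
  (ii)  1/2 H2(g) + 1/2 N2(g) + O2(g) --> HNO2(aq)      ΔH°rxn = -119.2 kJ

(i) reversed and × 2: (-2)·(+83.7) = -167.4 kJ
(ii) × 3: (3)·(-119.2) = -357.6 kJ
By Hess's law, ΔH°rxn = (-167.4) + (-357.6) = -525.0 kJ

ΔH°rxn = -525.0 kJ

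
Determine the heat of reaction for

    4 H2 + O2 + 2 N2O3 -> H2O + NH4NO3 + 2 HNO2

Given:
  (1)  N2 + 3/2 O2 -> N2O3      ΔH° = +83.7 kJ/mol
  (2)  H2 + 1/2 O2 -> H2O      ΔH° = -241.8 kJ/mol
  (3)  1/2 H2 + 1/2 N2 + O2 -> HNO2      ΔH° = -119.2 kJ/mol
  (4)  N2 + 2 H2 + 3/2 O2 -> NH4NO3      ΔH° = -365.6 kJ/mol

(1) reversed and × 2 (N2O3 must end up as a reactant; ×2 to match 2 N2O3 in the target): (-2)·(+83.7) = -167.4 kJ/mol
(2) as written (H2O already on the product side): -241.8 kJ/mol
(3) × 2 (×2 to match 2 HNO2 in the target): (2)·(-119.2) = -238.4 kJ/mol
(4) as written (NH4NO3 already on the product side): -365.6 kJ/mol
ΔH° = (-2)·(+83.7) + (1)·(-241.8) + (2)·(-119.2) + (1)·(-365.6) = -1013.2 kJ/mol

ΔH° = -1013.2 kJ/mol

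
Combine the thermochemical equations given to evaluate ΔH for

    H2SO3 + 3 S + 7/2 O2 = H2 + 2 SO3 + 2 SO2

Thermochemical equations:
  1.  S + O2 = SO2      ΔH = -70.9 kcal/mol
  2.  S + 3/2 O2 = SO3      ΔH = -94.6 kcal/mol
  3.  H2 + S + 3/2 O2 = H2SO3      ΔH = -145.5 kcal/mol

eq. 1 × 2: (2)·(-70.9) = -141.8 kcal/mol
eq. 2 × 2: (2)·(-94.6) = -189.2 kcal/mol
eq. 3 reversed: +145.5 kcal/mol
ΔH = (-141.8) + (-189.2) + (+145.5) = -185.5 kcal/mol

ΔH = -185.5 kcal/mol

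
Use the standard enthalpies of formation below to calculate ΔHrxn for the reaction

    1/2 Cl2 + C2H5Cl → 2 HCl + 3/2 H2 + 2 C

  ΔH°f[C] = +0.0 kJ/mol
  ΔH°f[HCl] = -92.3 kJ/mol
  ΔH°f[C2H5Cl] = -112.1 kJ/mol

ΔHrxn = -72.5 kJ/mol

Products: 2·(-92.3) + 3/2·(+0.0) + 2·(+0.0) = -184.6
Reactants: 1/2·(+0.0) + 1·(-112.1) = -112.1
ΔHrxn = (-184.6) − (-112.1) = -72.5 kJ/mol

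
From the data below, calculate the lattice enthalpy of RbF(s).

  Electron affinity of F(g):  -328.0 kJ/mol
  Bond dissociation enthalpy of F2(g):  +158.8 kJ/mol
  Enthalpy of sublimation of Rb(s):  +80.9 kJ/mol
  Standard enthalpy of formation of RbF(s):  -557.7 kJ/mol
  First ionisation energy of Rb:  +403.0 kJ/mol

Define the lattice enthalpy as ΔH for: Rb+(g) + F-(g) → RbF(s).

ΔHf° = 1·ΔHsub + 1·(ΣIE) + 1/2·D(F2) + 1·EA + U
-557.7 = 1·(+80.9) + 1·(+403.0) + 1/2·(+158.8) + 1·(-328.0) + U
U = -557.7 − (+235.3) = -793.0 kJ/mol

U = -793.0 kJ/mol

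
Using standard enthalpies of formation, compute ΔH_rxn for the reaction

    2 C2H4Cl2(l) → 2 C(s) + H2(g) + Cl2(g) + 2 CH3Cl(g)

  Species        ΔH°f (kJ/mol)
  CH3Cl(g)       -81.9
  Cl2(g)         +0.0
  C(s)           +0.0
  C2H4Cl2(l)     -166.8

ΔH_rxn = 169.8 kJ/mol

Products: 2·(+0.0) + 1·(+0.0) + 1·(+0.0) + 2·(-81.9) = -163.8
Reactants: 2·(-166.8) = -333.6
ΔH_rxn = (-163.8) − (-333.6) = 169.8 kJ/mol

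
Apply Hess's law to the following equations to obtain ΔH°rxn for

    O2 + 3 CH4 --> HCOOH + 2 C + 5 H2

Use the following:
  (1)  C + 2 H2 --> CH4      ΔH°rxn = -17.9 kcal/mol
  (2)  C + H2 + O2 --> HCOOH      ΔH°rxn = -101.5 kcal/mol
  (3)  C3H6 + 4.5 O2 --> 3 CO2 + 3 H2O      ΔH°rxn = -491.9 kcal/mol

ΔH°rxn = -47.8 kcal/mol

(1) reversed and × 3 (CH4 must end up as a reactant; ×3 to match 3 CH4 in the target): (-3)·(-17.9) = +53.7 kcal/mol
(2) as written (HCOOH already on the product side): -101.5 kcal/mol
(3): not needed (H2O appears nowhere else).
ΔH°rxn = (-3)·(-17.9) + (1)·(-101.5) = -47.8 kcal/mol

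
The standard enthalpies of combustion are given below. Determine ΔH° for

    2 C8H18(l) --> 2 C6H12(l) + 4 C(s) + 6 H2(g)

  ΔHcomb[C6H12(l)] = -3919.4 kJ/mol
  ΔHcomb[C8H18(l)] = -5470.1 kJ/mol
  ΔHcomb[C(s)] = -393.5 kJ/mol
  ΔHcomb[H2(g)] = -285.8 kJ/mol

Using ΔH = Σ nΔHc°(reactants) − Σ nΔHc°(products):
= [2·(-5470.1)] − [2·(-3919.4) + 4·(-393.5) + 6·(-285.8)]
= 187.4 kJ/mol

ΔH° = 187.4 kJ/mol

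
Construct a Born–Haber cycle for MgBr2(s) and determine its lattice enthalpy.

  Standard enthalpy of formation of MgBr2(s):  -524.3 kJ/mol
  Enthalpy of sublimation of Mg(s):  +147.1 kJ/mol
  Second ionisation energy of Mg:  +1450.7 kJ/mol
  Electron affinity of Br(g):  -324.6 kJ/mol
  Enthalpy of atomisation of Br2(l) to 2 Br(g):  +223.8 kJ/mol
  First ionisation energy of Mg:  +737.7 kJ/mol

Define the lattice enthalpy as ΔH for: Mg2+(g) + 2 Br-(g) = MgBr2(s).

ΔHf° = 1·ΔHsub + 1·(ΣIE) + 1·D(Br2) + 2·EA + U
-524.3 = 1·(+147.1) + 1·(+2188.4) + 1·(+223.8) + 2·(-324.6) + U
U = -524.3 − (+1910.1) = -2434.4 kJ/mol

U = -2434.4 kJ/mol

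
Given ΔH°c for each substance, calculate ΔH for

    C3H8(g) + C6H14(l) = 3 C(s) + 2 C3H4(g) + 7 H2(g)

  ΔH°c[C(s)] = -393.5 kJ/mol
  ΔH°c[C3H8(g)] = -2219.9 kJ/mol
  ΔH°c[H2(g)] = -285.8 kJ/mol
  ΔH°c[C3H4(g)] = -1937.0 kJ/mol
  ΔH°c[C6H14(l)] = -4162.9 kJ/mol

ΔH = 672.3 kJ/mol

With combustion enthalpies, reactants minus products:
= [1·(-2219.9) + 1·(-4162.9)] − [3·(-393.5) + 2·(-1937.0) + 7·(-285.8)]
= 672.3 kJ/mol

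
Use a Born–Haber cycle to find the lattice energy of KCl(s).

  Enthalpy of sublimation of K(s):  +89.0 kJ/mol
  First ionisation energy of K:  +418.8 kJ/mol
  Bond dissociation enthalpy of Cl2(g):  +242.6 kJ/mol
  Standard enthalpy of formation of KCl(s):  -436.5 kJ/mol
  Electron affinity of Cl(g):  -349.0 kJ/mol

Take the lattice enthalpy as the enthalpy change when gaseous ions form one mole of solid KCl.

ΔHf° = 1·ΔHsub + 1·(ΣIE) + 1/2·D(Cl2) + 1·EA + U
-436.5 = 1·(+89.0) + 1·(+418.8) + 1/2·(+242.6) + 1·(-349.0) + U
U = -436.5 − (+280.1) = -716.6 kJ/mol

U = -716.6 kJ/mol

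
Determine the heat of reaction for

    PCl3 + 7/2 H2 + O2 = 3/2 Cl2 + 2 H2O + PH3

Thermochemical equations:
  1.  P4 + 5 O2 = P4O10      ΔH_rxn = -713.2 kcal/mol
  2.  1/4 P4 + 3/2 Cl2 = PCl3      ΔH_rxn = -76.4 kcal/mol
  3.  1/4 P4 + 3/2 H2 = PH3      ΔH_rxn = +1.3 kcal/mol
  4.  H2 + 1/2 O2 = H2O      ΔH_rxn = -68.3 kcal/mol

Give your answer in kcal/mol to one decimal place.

eq. 1: not needed.
eq. 2 reversed: +76.4 kcal/mol
eq. 3 as written: +1.3 kcal/mol
eq. 4 × 2: (2)·(-68.3) = -136.6 kcal/mol
ΔH_rxn = (+76.4) + (+1.3) + (-136.6) = -58.9 kcal/mol

ΔH_rxn = -58.9 kcal/mol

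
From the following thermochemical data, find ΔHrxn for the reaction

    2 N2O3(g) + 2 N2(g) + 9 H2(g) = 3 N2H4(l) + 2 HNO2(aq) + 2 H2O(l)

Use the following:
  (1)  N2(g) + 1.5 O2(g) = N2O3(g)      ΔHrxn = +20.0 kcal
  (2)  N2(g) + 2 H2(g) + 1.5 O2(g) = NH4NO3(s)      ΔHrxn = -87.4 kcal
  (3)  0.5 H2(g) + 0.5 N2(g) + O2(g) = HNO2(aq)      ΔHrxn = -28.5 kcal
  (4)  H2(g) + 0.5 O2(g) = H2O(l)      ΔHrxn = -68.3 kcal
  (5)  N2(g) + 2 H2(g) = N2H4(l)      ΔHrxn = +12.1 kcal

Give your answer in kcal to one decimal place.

(1) reversed and × 2 (N2O3(g) must end up as a reactant; ×2 to match 2 N2O3(g) in the target): (-2)·(+20.0) = -40.0 kcal
(2): not needed (NH4NO3(s) appears nowhere else).
(3) × 2 (scale by 2 for the 2 HNO2(aq)): (2)·(-28.5) = -57.0 kcal
(4) × 2 (scale by 2 for the 2 H2O(l)): (2)·(-68.3) = -136.6 kcal
(5) × 3 (×3 to match 3 N2H4(l) in the target): (3)·(+12.1) = +36.3 kcal
ΔHrxn = (-2)·(+20.0) + (2)·(-28.5) + (2)·(-68.3) + (3)·(+12.1) = -197.3 kcal

ΔHrxn = -197.3 kcal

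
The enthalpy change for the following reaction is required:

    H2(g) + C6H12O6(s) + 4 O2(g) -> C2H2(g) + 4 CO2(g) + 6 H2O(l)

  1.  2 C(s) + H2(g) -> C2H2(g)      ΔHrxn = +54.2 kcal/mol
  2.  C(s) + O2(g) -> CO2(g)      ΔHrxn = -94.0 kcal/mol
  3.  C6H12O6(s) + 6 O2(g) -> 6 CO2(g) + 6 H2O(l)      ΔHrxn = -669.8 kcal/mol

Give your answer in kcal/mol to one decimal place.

ΔHrxn = -427.6 kcal/mol

eq. 1 as written (C2H2(g) already on the product side): +54.2 kcal/mol
eq. 2 reversed and × 2: (-2)·(-94.0) = +188.0 kcal/mol
eq. 3 as written (C6H12O6(s) already on the reactant side): -669.8 kcal/mol
Combining the equations, ΔHrxn = (+54.2) + (+188.0) + (-669.8) = -427.6 kcal/mol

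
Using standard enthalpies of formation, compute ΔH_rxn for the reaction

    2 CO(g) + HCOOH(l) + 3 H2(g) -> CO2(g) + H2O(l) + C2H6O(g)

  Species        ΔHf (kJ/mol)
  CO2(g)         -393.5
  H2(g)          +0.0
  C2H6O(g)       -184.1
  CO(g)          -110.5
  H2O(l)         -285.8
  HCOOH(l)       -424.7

Products: 1·(-393.5) + 1·(-285.8) + 1·(-184.1) = -863.4
Reactants: 2·(-110.5) + 1·(-424.7) + 3·(+0.0) = -645.7
ΔH_rxn = (-863.4) − (-645.7) = -217.7 kJ/mol

ΔH_rxn = -217.7 kJ/mol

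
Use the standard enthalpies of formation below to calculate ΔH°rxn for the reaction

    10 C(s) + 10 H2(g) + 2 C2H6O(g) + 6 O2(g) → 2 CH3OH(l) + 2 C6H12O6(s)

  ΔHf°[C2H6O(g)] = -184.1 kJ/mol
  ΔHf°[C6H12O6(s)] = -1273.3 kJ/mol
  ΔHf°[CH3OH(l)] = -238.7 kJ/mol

ΔH°rxn = -2655.8 kJ/mol

Products: 2·(-238.7) + 2·(-1273.3) = -3024.0
Reactants: 10·(+0.0) + 10·(+0.0) + 2·(-184.1) + 6·(+0.0) = -368.2
ΔH°rxn = (-3024.0) − (-368.2) = -2655.8 kJ/mol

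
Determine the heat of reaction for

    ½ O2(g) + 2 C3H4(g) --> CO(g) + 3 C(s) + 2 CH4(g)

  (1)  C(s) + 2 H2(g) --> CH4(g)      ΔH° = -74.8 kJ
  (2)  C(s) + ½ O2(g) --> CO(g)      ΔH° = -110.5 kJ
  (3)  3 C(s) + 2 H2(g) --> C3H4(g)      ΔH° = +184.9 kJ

(1) × 2: (2)·(-74.8) = -149.6 kJ
(2) as written: -110.5 kJ
(3) reversed and × 2: (-2)·(+184.9) = -369.8 kJ
ΔH° = (2)·(-74.8) + (1)·(-110.5) + (-2)·(+184.9) = -629.9 kJ

ΔH° = -629.9 kJ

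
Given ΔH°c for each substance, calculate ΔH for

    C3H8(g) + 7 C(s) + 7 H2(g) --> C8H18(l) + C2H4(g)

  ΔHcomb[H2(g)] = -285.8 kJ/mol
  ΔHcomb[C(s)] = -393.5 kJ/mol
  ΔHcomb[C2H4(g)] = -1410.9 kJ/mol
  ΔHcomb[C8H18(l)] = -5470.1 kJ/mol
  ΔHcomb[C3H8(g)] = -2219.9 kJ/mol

With combustion enthalpies, reactants minus products:
= [1·(-2219.9) + 7·(-393.5) + 7·(-285.8)] − [1·(-5470.1) + 1·(-1410.9)]
= -94.0 kJ/mol

ΔH = -94.0 kJ/mol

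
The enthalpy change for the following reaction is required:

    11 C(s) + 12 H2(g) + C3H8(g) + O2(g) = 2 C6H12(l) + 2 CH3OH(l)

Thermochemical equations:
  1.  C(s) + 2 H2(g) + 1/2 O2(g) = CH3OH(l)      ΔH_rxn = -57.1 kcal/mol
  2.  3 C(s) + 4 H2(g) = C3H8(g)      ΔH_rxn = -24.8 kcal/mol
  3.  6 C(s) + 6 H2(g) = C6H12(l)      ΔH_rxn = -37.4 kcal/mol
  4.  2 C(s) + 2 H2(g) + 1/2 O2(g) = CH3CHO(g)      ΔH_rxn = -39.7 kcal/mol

eq. 1 × 2 (scale by 2 for the 2 CH3OH(l)): (2)·(-57.1) = -114.2 kcal/mol
eq. 2 reversed (C3H8(g) must end up as a reactant): +24.8 kcal/mol
eq. 3 × 2 (×2 to match 2 C6H12(l) in the target): (2)·(-37.4) = -74.8 kcal/mol
eq. 4: not needed (CH3CHO(g) appears nowhere else).
Summing the manipulated equations, ΔH_rxn = (-114.2) + (+24.8) + (-74.8) = -164.2 kcal/mol

ΔH_rxn = -164.2 kcal/mol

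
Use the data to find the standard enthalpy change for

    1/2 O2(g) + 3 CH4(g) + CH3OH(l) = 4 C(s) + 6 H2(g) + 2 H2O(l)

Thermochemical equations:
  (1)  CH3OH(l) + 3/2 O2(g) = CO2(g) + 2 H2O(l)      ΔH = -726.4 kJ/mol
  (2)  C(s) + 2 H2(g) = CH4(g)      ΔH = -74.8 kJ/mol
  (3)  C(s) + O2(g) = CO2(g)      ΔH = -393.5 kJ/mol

(1) as written (CH3OH(l) already on the reactant side): -726.4 kJ/mol
(2) reversed and × 3 (reverse to put CH4(g) on the reactant side; scale by 3 for the 3 CH4(g)): (-3)·(-74.8) = +224.4 kJ/mol
(3) reversed: +393.5 kJ/mol
ΔH = (1)·(-726.4) + (-3)·(-74.8) + (-1)·(-393.5) = -108.5 kJ/mol

ΔH = -108.5 kJ/mol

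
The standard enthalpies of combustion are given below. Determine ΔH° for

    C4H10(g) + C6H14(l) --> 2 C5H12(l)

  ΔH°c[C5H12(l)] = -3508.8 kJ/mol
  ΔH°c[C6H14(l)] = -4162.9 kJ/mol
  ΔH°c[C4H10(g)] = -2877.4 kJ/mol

ΔH° = -22.7 kJ/mol

Using ΔH = Σ nΔHc°(reactants) − Σ nΔHc°(products):
= [1·(-2877.4) + 1·(-4162.9)] − [2·(-3508.8)]
= -22.7 kJ/mol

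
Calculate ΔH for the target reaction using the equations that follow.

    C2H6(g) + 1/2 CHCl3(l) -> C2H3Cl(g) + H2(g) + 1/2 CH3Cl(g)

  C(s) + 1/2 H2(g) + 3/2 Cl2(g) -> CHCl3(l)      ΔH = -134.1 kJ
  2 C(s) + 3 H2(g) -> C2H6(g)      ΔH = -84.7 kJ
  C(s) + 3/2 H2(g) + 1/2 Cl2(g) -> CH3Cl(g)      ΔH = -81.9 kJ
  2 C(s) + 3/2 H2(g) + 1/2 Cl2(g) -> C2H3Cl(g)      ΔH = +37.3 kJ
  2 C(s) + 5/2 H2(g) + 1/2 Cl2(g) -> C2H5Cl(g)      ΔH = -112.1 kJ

equation 1 reversed and × 1/2: (-1/2)·(-134.1) = +67.05 kJ
equation 2 reversed: +84.7 kJ
equation 3 × 1/2: (1/2)·(-81.9) = -40.95 kJ
equation 4 as written: +37.3 kJ
equation 5: not needed.
Combining the equations, ΔH = (-1/2)·(-134.1) + (-1)·(-84.7) + (1/2)·(-81.9) + (1)·(+37.3) = 148.1 kJ

ΔH = 148.1 kJ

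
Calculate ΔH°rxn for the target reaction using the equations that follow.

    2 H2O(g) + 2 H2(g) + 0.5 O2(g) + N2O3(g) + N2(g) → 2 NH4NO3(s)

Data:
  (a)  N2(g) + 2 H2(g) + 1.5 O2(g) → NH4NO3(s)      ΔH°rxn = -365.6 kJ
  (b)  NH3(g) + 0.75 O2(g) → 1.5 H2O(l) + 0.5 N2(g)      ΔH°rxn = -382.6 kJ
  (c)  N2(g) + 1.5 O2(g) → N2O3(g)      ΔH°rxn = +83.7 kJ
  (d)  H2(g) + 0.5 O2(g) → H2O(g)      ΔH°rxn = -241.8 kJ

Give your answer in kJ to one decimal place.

ΔH°rxn = -331.3 kJ

(a) × 2: (2)·(-365.6) = -731.2 kJ
(b): not needed.
(c) reversed: -83.7 kJ
(d) reversed and × 2: (-2)·(-241.8) = +483.6 kJ
ΔH°rxn = (2)·(-365.6) + (-1)·(+83.7) + (-2)·(-241.8) = -331.3 kJ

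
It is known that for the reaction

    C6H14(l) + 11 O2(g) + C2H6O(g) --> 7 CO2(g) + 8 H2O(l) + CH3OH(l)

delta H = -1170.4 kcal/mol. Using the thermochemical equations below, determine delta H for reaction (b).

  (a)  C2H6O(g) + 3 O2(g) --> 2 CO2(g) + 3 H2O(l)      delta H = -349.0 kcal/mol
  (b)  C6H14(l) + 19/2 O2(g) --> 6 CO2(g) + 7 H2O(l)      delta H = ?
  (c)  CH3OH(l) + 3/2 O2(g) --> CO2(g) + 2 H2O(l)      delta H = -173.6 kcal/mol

(a) as written: -349.0 kcal/mol
(b) as written: contributes x
(c) reversed: +173.6 kcal/mol
-1170.4 = (-349.0) + (+173.6) + x
x = (-1170.4 − (-175.4)) / (1) = -995.0 kcal/mol

delta H = -995.0 kcal/mol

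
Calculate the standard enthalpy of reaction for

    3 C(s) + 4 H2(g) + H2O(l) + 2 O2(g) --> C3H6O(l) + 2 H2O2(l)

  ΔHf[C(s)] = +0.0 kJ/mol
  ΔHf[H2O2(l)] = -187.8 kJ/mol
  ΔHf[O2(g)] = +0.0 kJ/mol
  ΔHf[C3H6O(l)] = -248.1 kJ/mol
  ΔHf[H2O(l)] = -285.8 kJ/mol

ΔH°rxn = Σ nΔHf°(products) − Σ nΔHf°(reactants).
Products: 1·(-248.1) + 2·(-187.8) = -623.7
Reactants: 3·(+0.0) + 4·(+0.0) + 1·(-285.8) + 2·(+0.0) = -285.8
ΔH_rxn = (-623.7) − (-285.8) = -337.9 kJ/mol

ΔH_rxn = -337.9 kJ/mol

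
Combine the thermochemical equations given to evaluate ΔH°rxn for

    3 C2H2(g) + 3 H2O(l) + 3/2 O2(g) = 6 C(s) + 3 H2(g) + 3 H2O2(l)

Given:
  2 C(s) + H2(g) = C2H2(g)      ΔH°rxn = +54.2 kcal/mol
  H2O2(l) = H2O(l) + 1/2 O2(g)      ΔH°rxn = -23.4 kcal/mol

ΔH°rxn = -92.4 kcal/mol

equation 1 reversed and × 3 (C2H2(g) must end up as a reactant; ×3 to match 3 C2H2(g) in the target): (-3)·(+54.2) = -162.6 kcal/mol
equation 2 reversed and × 3 (H2O2(l) must end up as a product; scale by 3 for the 3 H2O2(l)): (-3)·(-23.4) = +70.2 kcal/mol
ΔH°rxn = (-162.6) + (+70.2) = -92.4 kcal/mol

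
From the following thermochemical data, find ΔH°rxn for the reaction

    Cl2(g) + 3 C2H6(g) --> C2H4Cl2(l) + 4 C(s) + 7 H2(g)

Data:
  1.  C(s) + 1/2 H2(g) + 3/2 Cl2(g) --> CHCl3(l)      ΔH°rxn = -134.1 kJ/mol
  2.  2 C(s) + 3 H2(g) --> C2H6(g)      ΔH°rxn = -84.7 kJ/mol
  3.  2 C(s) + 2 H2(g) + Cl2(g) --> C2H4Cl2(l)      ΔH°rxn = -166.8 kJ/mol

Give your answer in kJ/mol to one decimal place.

eq. 1: not needed.
eq. 2 reversed and × 3: (-3)·(-84.7) = +254.1 kJ/mol
eq. 3 as written: -166.8 kJ/mol
ΔH°rxn = (+254.1) + (-166.8) = 87.3 kJ/mol

ΔH°rxn = 87.3 kJ/mol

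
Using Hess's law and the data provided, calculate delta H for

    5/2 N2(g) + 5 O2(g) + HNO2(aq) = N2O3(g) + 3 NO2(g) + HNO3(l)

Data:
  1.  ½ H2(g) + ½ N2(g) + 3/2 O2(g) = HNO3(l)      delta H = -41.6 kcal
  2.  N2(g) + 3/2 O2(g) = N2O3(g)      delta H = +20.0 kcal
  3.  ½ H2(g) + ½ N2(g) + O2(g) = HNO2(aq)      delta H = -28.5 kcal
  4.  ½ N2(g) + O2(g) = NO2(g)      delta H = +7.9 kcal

eq. 1 as written: -41.6 kcal
eq. 2 as written: +20.0 kcal
eq. 3 reversed: +28.5 kcal
eq. 4 × 3: (3)·(+7.9) = +23.7 kcal
Since enthalpy is a state function, delta H = (-41.6) + (+20.0) + (+28.5) + (+23.7) = 30.6 kcal

delta H = 30.6 kcal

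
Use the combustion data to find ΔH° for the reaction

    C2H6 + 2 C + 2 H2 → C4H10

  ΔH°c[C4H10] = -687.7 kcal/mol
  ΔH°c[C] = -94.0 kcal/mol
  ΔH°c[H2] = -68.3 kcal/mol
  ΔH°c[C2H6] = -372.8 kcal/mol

ΔH° = -9.7 kcal/mol

With combustion enthalpies, reactants minus products:
= [1·(-372.8) + 2·(-94.0) + 2·(-68.3)] − [1·(-687.7)]
= -9.7 kcal/mol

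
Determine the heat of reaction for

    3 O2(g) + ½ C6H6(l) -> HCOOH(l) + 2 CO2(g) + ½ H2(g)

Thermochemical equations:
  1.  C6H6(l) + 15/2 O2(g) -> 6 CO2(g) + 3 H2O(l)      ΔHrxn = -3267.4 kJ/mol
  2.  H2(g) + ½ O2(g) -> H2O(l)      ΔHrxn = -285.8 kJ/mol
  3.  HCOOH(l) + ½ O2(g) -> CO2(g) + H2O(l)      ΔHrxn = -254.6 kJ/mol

eq. 1 × 1/2: (1/2)·(-3267.4) = -1633.7 kJ/mol
eq. 2 reversed and × 1/2: (-1/2)·(-285.8) = +142.9 kJ/mol
eq. 3 reversed: +254.6 kJ/mol
ΔHrxn = (1/2)·(-3267.4) + (-1/2)·(-285.8) + (-1)·(-254.6) = -1236.2 kJ/mol

ΔHrxn = -1236.2 kJ/mol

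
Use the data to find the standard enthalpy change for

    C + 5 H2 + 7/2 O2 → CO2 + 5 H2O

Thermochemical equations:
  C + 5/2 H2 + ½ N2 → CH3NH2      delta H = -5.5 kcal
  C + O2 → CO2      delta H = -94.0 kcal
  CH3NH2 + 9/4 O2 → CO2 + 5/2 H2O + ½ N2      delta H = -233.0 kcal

equation 1 × 2 (scale by 2 for the 5 H2): (2)·(-5.5) = -11.0 kcal
equation 2 reversed: +94.0 kcal
equation 3 × 2 (×2 to match 5 H2O in the target): (2)·(-233.0) = -466.0 kcal
Combining the equations, delta H = (2)·(-5.5) + (-1)·(-94.0) + (2)·(-233.0) = -383.0 kcal

delta H = -383.0 kcal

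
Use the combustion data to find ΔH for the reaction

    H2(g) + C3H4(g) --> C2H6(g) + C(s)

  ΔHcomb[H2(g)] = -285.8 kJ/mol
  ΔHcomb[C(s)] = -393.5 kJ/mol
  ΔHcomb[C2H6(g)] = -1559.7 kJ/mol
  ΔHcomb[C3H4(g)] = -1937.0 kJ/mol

With combustion enthalpies, reactants minus products:
= [1·(-285.8) + 1·(-1937.0)] − [1·(-1559.7) + 1·(-393.5)]
= -269.6 kJ/mol

ΔH = -269.6 kJ/mol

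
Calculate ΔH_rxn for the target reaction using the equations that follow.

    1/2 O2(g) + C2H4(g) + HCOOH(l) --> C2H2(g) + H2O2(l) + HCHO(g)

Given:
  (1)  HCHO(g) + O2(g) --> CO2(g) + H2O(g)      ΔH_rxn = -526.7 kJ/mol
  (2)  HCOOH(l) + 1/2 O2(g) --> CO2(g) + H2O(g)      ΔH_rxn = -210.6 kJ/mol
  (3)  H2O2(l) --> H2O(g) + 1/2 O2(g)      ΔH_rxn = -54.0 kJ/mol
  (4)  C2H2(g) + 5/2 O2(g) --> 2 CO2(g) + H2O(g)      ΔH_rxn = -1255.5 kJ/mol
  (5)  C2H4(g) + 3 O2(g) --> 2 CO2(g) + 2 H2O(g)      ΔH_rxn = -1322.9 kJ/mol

ΔH_rxn = 302.7 kJ/mol

(1) reversed: +526.7 kJ/mol
(2) as written: -210.6 kJ/mol
(3) reversed: +54.0 kJ/mol
(4) reversed: +1255.5 kJ/mol
(5) as written: -1322.9 kJ/mol
ΔH_rxn = (+526.7) + (-210.6) + (+54.0) + (+1255.5) + (-1322.9) = 302.7 kJ/mol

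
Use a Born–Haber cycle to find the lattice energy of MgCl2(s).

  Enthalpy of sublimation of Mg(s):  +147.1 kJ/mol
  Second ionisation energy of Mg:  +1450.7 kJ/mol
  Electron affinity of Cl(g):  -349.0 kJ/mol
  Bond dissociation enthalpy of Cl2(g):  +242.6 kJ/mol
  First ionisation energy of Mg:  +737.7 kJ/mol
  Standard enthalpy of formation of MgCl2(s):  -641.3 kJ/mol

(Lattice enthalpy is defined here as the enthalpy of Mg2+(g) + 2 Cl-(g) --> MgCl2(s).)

ΔHf° = 1·ΔHsub + 1·(ΣIE) + 1·D(Cl2) + 2·EA + U
-641.3 = 1·(+147.1) + 1·(+2188.4) + 1·(+242.6) + 2·(-349.0) + U
U = -641.3 − (+1880.1) = -2521.4 kJ/mol

U = -2521.4 kJ/mol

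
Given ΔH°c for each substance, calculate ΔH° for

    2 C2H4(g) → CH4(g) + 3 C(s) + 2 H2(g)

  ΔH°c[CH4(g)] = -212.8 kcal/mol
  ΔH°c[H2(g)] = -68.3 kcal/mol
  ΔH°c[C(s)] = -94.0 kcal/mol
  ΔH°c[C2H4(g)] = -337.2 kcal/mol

ΔH° = -43.0 kcal/mol

With combustion enthalpies, reactants minus products:
= [2·(-337.2)] − [1·(-212.8) + 3·(-94.0) + 2·(-68.3)]
= -43.0 kcal/mol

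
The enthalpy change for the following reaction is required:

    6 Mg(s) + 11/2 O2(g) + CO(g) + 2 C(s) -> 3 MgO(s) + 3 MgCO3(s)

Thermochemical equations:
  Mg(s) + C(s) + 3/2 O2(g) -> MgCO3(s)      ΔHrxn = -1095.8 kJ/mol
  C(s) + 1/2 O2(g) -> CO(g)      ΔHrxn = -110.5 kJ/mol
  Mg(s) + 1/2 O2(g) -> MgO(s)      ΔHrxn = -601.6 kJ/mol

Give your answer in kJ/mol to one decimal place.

equation 1 × 3 (×3 to match 3 MgCO3(s) in the target): (3)·(-1095.8) = -3287.4 kJ/mol
equation 2 reversed (reverse to put CO(g) on the reactant side): +110.5 kJ/mol
equation 3 × 3 (×3 to match 3 MgO(s) in the target): (3)·(-601.6) = -1804.8 kJ/mol
Summing the manipulated equations, ΔHrxn = (3)·(-1095.8) + (-1)·(-110.5) + (3)·(-601.6) = -4981.7 kJ/mol

ΔHrxn = -4981.7 kJ/mol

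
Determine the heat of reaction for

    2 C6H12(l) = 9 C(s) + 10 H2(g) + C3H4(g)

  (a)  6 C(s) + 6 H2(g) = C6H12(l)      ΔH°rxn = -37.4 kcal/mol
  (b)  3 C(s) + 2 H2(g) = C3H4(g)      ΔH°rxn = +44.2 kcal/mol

ΔH°rxn = 119.0 kcal/mol

(a) reversed and × 2 (C6H12(l) must end up as a reactant; ×2 to match 2 C6H12(l) in the target): (-2)·(-37.4) = +74.8 kcal/mol
(b) as written (C3H4(g) already on the product side): +44.2 kcal/mol
ΔH°rxn = (+74.8) + (+44.2) = 119.0 kcal/mol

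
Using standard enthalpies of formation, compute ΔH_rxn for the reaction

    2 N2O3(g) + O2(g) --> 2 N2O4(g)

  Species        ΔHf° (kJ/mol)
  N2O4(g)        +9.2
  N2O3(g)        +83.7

ΔH_rxn = -149.0 kJ/mol

Products: 2·(+9.2) = +18.4
Reactants: 2·(+83.7) + 1·(+0.0) = +167.4
ΔH_rxn = (+18.4) − (+167.4) = -149.0 kJ/mol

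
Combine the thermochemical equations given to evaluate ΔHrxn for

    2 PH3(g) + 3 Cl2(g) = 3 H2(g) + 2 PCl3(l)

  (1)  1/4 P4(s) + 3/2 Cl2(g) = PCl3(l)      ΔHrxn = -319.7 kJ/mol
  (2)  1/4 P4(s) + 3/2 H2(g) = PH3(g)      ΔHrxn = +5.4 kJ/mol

ΔHrxn = -650.2 kJ/mol

(1) × 2 (×2 to match 2 PCl3(l) in the target): (2)·(-319.7) = -639.4 kJ/mol
(2) reversed and × 2 (reverse to put PH3(g) on the reactant side; scale by 2 for the 2 PH3(g)): (-2)·(+5.4) = -10.8 kJ/mol
Summing the manipulated equations, ΔHrxn = (2)·(-319.7) + (-2)·(+5.4) = -650.2 kJ/mol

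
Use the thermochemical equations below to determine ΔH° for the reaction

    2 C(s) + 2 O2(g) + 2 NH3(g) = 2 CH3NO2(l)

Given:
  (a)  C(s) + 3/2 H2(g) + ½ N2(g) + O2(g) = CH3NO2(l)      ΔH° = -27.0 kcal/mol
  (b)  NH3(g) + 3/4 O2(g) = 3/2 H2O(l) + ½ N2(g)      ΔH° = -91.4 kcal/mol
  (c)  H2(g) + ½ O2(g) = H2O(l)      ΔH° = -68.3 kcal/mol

(a) × 2: (2)·(-27.0) = -54.0 kcal/mol
(b) × 2: (2)·(-91.4) = -182.8 kcal/mol
(c) reversed and × 3: (-3)·(-68.3) = +204.9 kcal/mol
ΔH° = (-54.0) + (-182.8) + (+204.9) = -31.9 kcal/mol

ΔH° = -31.9 kcal/mol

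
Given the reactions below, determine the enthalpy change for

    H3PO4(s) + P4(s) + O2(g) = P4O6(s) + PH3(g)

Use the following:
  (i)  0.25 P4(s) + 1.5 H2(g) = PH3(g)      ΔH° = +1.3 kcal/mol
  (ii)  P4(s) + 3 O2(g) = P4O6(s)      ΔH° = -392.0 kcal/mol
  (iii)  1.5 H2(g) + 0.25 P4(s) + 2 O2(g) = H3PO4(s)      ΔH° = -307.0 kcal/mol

ΔH° = -83.7 kcal/mol

(i) as written (PH3(g) already on the product side): +1.3 kcal/mol
(ii) as written (P4O6(s) already on the product side): -392.0 kcal/mol
(iii) reversed (reverse to put H3PO4(s) on the reactant side): +307.0 kcal/mol
By Hess's law, ΔH° = (1)·(+1.3) + (1)·(-392.0) + (-1)·(-307.0) = -83.7 kcal/mol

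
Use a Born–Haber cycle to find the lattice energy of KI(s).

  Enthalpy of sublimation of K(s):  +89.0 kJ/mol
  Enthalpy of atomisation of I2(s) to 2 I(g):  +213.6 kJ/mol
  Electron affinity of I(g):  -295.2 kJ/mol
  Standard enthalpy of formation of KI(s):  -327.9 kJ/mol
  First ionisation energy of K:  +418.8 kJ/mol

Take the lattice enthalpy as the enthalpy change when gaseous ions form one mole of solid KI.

ΔHf° = 1·ΔHsub + 1·(ΣIE) + 1/2·D(I2) + 1·EA + U
-327.9 = 1·(+89.0) + 1·(+418.8) + 1/2·(+213.6) + 1·(-295.2) + U
U = -327.9 − (+319.4) = -647.3 kJ/mol

U = -647.3 kJ/mol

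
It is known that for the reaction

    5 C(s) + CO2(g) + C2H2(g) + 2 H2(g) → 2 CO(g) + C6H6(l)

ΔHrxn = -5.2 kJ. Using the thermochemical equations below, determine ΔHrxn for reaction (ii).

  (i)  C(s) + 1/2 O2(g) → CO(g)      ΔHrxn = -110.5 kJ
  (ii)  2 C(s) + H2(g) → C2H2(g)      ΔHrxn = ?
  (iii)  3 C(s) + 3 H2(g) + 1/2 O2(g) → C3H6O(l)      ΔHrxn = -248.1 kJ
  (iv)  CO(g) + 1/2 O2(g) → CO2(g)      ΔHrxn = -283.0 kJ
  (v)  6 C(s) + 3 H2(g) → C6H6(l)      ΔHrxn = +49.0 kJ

(i) as written: -110.5 kJ
(ii) reversed: contributes −x
(iii): not needed.
(iv) reversed: +283.0 kJ
(v) as written: +49.0 kJ
-5.2 = (-110.5) + (+283.0) + (+49.0) − x
x = (-5.2 − (+221.5)) / (-1) = 226.7 kJ

ΔHrxn = 226.7 kJ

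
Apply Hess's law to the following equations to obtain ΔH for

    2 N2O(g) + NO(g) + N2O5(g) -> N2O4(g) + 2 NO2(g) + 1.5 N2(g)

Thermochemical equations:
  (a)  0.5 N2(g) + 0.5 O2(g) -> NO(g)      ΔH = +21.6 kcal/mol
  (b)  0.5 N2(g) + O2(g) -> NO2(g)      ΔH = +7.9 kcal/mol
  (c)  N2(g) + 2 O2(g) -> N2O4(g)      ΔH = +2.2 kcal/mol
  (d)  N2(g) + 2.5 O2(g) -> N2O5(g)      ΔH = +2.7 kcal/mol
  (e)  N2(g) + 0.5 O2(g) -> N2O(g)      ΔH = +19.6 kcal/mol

(a) reversed: -21.6 kcal/mol
(b) × 2: (2)·(+7.9) = +15.8 kcal/mol
(c) as written: +2.2 kcal/mol
(d) reversed: -2.7 kcal/mol
(e) reversed and × 2: (-2)·(+19.6) = -39.2 kcal/mol
ΔH = (-1)·(+21.6) + (2)·(+7.9) + (1)·(+2.2) + (-1)·(+2.7) + (-2)·(+19.6) = -45.5 kcal/mol

ΔH = -45.5 kcal/mol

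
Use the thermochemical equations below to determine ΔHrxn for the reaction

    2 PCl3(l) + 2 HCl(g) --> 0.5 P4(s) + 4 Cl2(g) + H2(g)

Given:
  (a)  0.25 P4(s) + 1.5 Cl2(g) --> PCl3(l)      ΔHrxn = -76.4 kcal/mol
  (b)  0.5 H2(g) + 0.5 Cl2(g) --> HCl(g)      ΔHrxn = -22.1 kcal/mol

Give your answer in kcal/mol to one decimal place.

ΔHrxn = 197.0 kcal/mol

(a) reversed and × 2: (-2)·(-76.4) = +152.8 kcal/mol
(b) reversed and × 2: (-2)·(-22.1) = +44.2 kcal/mol
Summing the manipulated equations, ΔHrxn = (-2)·(-76.4) + (-2)·(-22.1) = 197.0 kcal/mol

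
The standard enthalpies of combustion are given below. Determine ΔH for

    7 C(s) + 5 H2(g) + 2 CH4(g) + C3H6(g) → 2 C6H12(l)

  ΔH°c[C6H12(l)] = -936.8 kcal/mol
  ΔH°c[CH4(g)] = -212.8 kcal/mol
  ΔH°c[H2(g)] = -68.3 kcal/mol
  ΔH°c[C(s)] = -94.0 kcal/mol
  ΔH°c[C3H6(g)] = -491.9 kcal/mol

Using ΔH = Σ nΔHc°(reactants) − Σ nΔHc°(products):
= [7·(-94.0) + 5·(-68.3) + 2·(-212.8) + 1·(-491.9)] − [2·(-936.8)]
= -43.4 kcal/mol

ΔH = -43.4 kcal/mol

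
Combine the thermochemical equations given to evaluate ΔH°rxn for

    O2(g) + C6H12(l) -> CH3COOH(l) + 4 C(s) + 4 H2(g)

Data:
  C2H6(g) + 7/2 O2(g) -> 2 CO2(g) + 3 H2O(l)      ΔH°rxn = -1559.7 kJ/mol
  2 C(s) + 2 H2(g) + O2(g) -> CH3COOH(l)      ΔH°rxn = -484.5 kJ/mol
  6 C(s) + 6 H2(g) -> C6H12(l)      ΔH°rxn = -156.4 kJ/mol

ΔH°rxn = -328.1 kJ/mol

equation 1: not needed (CO2(g) appears nowhere else).
equation 2 as written (CH3COOH(l) already on the product side): -484.5 kJ/mol
equation 3 reversed (reverse to put C6H12(l) on the reactant side): +156.4 kJ/mol
By Hess's law, ΔH°rxn = (1)·(-484.5) + (-1)·(-156.4) = -328.1 kJ/mol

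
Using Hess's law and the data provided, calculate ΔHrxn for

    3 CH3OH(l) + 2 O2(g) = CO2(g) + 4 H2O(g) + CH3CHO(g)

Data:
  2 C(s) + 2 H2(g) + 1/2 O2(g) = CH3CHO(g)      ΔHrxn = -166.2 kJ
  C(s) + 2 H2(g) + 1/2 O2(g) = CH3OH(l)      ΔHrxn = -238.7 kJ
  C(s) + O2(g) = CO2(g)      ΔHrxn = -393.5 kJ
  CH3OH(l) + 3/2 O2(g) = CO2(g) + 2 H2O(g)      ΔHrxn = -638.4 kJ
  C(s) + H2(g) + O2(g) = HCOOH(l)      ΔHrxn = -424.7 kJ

equation 1 as written: -166.2 kJ
equation 2 reversed: +238.7 kJ
equation 3 reversed: +393.5 kJ
equation 4 × 2: (2)·(-638.4) = -1276.8 kJ
equation 5: not needed.
ΔHrxn = (-166.2) + (+238.7) + (+393.5) + (-1276.8) = -810.8 kJ

ΔHrxn = -810.8 kJ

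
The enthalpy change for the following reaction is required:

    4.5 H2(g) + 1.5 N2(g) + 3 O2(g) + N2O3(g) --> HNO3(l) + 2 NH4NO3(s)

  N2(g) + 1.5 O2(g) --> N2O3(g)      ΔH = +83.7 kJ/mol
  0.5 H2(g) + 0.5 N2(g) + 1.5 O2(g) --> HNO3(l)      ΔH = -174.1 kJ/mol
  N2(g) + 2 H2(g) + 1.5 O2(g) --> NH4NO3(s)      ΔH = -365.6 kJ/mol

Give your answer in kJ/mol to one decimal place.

ΔH = -989.0 kJ/mol

equation 1 reversed (N2O3(g) must end up as a reactant): -83.7 kJ/mol
equation 2 as written (HNO3(l) already on the product side): -174.1 kJ/mol
equation 3 × 2 (scale by 2 for the 2 NH4NO3(s)): (2)·(-365.6) = -731.2 kJ/mol
By Hess's law, ΔH = (-1)·(+83.7) + (1)·(-174.1) + (2)·(-365.6) = -989.0 kJ/mol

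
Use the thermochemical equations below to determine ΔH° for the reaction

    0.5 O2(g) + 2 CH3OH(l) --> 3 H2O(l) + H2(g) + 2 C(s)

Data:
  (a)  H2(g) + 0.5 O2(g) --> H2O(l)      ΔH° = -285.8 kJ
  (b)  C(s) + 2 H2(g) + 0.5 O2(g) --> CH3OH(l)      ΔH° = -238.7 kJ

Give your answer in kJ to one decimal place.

ΔH° = -380.0 kJ

(a) × 3 (×3 to match 3 H2O(l) in the target): (3)·(-285.8) = -857.4 kJ
(b) reversed and × 2 (CH3OH(l) must end up as a reactant; ×2 to match 2 CH3OH(l) in the target): (-2)·(-238.7) = +477.4 kJ
Combining the equations, ΔH° = (-857.4) + (+477.4) = -380.0 kJ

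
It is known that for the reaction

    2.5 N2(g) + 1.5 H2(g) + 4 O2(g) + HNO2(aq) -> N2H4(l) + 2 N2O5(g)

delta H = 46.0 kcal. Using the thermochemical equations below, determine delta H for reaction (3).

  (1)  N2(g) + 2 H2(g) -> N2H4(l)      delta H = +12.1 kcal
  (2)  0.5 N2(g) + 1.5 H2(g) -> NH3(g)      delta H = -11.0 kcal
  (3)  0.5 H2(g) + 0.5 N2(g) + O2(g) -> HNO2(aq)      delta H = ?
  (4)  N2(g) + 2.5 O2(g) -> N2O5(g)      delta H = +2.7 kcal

delta H = -28.5 kcal

(1) as written (N2H4(l) already on the product side): +12.1 kcal
(2): not needed (NH3(g) appears nowhere else).
(3) reversed (HNO2(aq) must end up as a reactant): contributes −x
(4) × 2 (×2 to match 2 N2O5(g) in the target): (2)·(+2.7) = +5.4 kcal
+46.0 = (+12.1) + (+5.4) − x
x = (+46.0 − (+17.5)) / (-1) = -28.5 kcal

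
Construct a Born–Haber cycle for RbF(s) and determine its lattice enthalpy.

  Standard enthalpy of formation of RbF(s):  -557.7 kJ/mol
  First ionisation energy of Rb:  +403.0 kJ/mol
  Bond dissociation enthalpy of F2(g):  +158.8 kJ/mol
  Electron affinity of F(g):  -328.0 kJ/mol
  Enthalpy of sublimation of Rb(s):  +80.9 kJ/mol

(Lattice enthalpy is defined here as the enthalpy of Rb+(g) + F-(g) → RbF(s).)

U = -793.0 kJ/mol

ΔHf° = 1·ΔHsub + 1·(ΣIE) + 1/2·D(F2) + 1·EA + U
-557.7 = 1·(+80.9) + 1·(+403.0) + 1/2·(+158.8) + 1·(-328.0) + U
U = -557.7 − (+235.3) = -793.0 kJ/mol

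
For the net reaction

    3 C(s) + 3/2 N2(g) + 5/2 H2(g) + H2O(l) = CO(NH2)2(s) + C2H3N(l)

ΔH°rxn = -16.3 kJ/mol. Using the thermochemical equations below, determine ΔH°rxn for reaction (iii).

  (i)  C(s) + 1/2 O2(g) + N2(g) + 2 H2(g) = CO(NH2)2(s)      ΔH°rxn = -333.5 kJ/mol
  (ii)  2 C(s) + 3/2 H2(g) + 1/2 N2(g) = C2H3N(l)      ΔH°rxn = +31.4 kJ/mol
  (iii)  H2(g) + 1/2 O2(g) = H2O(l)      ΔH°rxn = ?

(i) as written (CO(NH2)2(s) already on the product side): -333.5 kJ/mol
(ii) as written (C2H3N(l) already on the product side): +31.4 kJ/mol
(iii) reversed (reverse to put H2O(l) on the reactant side): contributes −x
-16.3 = (-333.5) + (+31.4) − x
x = (-16.3 − (-302.1)) / (-1) = -285.8 kJ/mol

ΔH°rxn = -285.8 kJ/mol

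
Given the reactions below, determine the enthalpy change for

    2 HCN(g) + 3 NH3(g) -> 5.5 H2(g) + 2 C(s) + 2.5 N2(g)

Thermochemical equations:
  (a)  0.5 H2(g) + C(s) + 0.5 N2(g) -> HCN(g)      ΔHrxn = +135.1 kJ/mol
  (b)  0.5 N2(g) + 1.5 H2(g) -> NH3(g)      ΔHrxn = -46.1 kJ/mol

(a) reversed and × 2 (reverse to put HCN(g) on the reactant side; scale by 2 for the 2 HCN(g)): (-2)·(+135.1) = -270.2 kJ/mol
(b) reversed and × 3 (reverse to put NH3(g) on the reactant side; scale by 3 for the 3 NH3(g)): (-3)·(-46.1) = +138.3 kJ/mol
Combining the equations, ΔHrxn = (-270.2) + (+138.3) = -131.9 kJ/mol

ΔHrxn = -131.9 kJ/mol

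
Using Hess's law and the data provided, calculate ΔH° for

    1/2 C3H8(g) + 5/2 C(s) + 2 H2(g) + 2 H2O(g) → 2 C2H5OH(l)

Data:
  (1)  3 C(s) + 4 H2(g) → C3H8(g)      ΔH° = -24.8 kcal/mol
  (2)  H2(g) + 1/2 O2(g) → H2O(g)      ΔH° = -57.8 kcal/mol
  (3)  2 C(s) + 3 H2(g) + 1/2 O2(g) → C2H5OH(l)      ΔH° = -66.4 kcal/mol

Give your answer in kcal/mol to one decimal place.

(1) reversed and × 1/2 (reverse to put C3H8(g) on the reactant side; scale by 1/2 for the 1/2 C3H8(g)): (-1/2)·(-24.8) = +12.4 kcal/mol
(2) reversed and × 2 (H2O(g) must end up as a reactant; scale by 2 for the 2 H2O(g)): (-2)·(-57.8) = +115.6 kcal/mol
(3) × 2 (scale by 2 for the 2 C2H5OH(l)): (2)·(-66.4) = -132.8 kcal/mol
ΔH° = (-1/2)·(-24.8) + (-2)·(-57.8) + (2)·(-66.4) = -4.8 kcal/mol

ΔH° = -4.8 kcal/mol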